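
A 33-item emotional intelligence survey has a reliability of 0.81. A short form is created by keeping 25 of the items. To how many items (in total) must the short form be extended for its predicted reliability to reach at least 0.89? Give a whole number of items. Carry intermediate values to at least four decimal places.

63

Short-form reliability: n = 25/33 = 0.7576; r_25 = n·r/(1+(n−1)r) ≈ 0.7636
Then solve for n' with r_old = 0.7636, r_target = 0.89: n' = 0.89(1 − 0.7636)/[0.7636(1 − 0.89)] = 2.5048
Total items = 2.5048 × 25 = 62.62, rounded up to 63.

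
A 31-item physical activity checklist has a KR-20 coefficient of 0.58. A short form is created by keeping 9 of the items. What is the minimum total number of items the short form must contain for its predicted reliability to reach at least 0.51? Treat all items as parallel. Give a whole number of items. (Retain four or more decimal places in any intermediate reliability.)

First, r for the 9-item form: n = 9/31 = 0.2903, so r_9 = 0.2903·0.58/(1 + (0.2903 − 1)·0.58) = 0.2862
Then solve for n' with r_old = 0.2862, r_target = 0.51: n' = 0.51(1 − 0.2862)/[0.2862(1 − 0.51)] = 2.5959
Total items = 2.5959 × 9 = 23.36, rounded up to 24.

24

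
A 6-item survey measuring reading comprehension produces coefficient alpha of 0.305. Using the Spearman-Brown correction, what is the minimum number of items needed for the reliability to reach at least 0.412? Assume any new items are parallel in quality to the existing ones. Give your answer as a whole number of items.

10

Rearranging the Spearman-Brown formula for n,
n = r_target (1 − r_old) / [ r_old (1 − r_target) ]
n = 0.412(1 − 0.305) / [0.305(1 − 0.412)]
n = 0.286340 / 0.179340 ≈ 1.5966
So the test needs 1.5966 × 6 ≈ 9.58 items; rounding up, 10.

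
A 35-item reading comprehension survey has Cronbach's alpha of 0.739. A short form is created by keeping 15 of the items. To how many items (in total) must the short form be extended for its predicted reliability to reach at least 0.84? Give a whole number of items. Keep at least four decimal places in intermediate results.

First, r for the 15-item form: n = 15/35 = 0.4286, so r_15 = 0.4286·0.739/(1 + (0.4286 − 1)·0.739) = 0.5482
Length factor from the short form to reach 0.84: n' = 0.84(1 − 0.5482) / [0.5482(1 − 0.84)] ≈ 4.3268
Items = 4.3268 × 15 ≈ 64.90 → 65

65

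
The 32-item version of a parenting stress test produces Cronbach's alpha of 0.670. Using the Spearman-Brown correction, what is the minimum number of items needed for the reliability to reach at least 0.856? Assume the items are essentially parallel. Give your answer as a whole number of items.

94

n = [0.856 × 0.330] / [0.670 × 0.144]
  = 0.282480 / 0.096480 = 2.9279
So the test needs 2.9279 × 32 ≈ 93.69 items; rounding up, 94.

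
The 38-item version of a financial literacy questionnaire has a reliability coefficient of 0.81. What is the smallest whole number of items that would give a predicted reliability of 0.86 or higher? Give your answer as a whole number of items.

Invert Spearman-Brown to solve for n:
n = r*(1 − r) / [ r (1 − r*) ]
n = [0.86 × 0.19] / [0.81 × 0.14]
n = 0.1634 / 0.1134 ≈ 1.4409
Items needed = n × 38 = 1.4409 × 38 ≈ 54.75 → round up to 55

55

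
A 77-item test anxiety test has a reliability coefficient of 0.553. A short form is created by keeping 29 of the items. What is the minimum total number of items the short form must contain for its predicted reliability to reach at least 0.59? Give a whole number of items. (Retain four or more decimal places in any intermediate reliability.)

First, r for the 29-item form: n = 29/77 = 0.3766, so r_29 = 0.3766·0.553/(1 + (0.3766 − 1)·0.553) = 0.3178
Then solve for n' with r_old = 0.3178, r_target = 0.59: n' = 0.59(1 − 0.3178)/[0.3178(1 − 0.59)] = 3.0891
Total items = 3.0891 × 29 = 89.58, rounded up to 90.

90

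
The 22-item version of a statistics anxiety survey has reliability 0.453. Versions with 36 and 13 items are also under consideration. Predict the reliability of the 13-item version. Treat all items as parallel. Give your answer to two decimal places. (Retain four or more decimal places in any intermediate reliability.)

0.33

Only the ratio of lengths matters: n = 13/22 = 0.5909
r_{13} = n·r / (1 + (n − 1)·r) = 0.2677 / 0.8147 ≈ 0.3286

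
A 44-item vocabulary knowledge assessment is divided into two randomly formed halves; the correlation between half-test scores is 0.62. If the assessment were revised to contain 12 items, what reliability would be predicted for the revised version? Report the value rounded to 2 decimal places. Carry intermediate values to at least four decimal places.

0.47

First correct the split-half correlation to full-test reliability: r_full = 2 × 0.62 / (1 + 0.62) ≈ 0.7654
Then adjust to 12 items: n = 12/44 = 0.2727
r_new = n·r_full / (1 + (n − 1)·r_full) = 0.2087 / 0.4433 ≈ 0.4708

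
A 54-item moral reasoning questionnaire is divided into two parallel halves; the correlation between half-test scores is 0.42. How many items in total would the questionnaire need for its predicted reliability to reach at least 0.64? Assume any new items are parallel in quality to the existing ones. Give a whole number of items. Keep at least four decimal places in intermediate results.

67

r_full = 2(0.42)/(1 + 0.42) = 0.5915
Solve Spearman-Brown for n: n = 0.64(1 − 0.5915) / [0.5915(1 − 0.64)] = 1.2278
Required items = 1.2278 × 54 = 66.30, so 67 items.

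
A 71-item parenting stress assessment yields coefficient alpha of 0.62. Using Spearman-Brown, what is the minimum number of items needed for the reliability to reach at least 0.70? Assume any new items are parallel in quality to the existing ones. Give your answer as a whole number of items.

Invert Spearman-Brown to solve for n:
n = r_target (1 − r_old) / [ r_old (1 − r_target) ]
n = 0.70(1 − 0.62) / [0.62(1 − 0.70)]
n = 0.2660 / 0.1860 ≈ 1.4301
So the test needs 1.4301 × 71 ≈ 101.54 items; rounding up, 102.

102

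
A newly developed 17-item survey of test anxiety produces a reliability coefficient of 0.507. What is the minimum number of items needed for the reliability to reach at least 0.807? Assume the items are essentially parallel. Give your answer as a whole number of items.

70

n = [0.807 × 0.493] / [0.507 × 0.193]
  = 0.397851 / 0.097851 = 4.0659
Items needed = n × 17 = 4.0659 × 17 ≈ 69.12 → round up to 70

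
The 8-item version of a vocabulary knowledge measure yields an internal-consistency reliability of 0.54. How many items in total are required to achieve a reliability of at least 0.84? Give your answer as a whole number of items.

36

n = 0.84(1 − 0.54) / [0.54(1 − 0.84)]
n = 0.3864 / 0.0864 ≈ 4.4722
So the test needs 4.4722 × 8 ≈ 35.78 items; rounding up, 36.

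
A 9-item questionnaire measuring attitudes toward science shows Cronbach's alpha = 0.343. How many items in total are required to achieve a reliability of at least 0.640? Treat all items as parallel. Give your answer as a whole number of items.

Spearman-Brown solved for the length factor n:
n = r*(1 − r) / [ r (1 − r*) ]
n = 0.640(1 − 0.343) / [0.343(1 − 0.640)]
n = 0.420480 / 0.123480 ≈ 3.4052
So the test needs 3.4052 × 9 ≈ 30.65 items; rounding up, 31.

31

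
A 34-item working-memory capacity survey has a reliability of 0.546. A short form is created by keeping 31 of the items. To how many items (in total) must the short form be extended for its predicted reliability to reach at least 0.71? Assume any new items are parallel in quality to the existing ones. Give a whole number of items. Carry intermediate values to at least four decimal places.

70

Short-form reliability: n = 31/34 = 0.9118; r_31 = n·r/(1+(n−1)r) ≈ 0.5230
Length factor from the short form to reach 0.71: n' = 0.71(1 − 0.5230) / [0.5230(1 − 0.71)] ≈ 2.2329
Total items = 2.2329 × 31 = 69.22, rounded up to 70.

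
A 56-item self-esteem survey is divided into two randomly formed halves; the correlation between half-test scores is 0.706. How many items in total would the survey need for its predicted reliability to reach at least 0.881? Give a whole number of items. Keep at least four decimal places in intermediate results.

r_full = 2(0.706)/(1 + 0.706) = 0.8277
Solve Spearman-Brown for n: n = 0.881(1 − 0.8277) / [0.8277(1 − 0.881)] = 1.5411
Required items = 1.5411 × 56 = 86.30, so 87 items.

87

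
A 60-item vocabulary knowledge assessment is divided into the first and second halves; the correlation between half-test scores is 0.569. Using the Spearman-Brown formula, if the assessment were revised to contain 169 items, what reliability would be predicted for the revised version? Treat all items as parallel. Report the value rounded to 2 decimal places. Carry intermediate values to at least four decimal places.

Full-test reliability from the split-half r: r_full = 2(0.569)/(1 + 0.569) = 0.7253
Then adjust to 169 items: n = 169/60 = 2.8167
r_new = n·r_full / (1 + (n − 1)·r_full) = 2.0430 / 2.3177 ≈ 0.8815

0.88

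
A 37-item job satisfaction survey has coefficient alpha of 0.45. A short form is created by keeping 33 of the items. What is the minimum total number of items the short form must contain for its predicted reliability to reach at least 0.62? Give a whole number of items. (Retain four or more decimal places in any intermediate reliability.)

74

First, r for the 33-item form: n = 33/37 = 0.8919, so r_33 = 0.8919·0.45/(1 + (0.8919 − 1)·0.45) = 0.4219
Then solve for n' with r_old = 0.4219, r_target = 0.62: n' = 0.62(1 − 0.4219)/[0.4219(1 − 0.62)] = 2.2356
Items = 2.2356 × 33 ≈ 73.77 → 74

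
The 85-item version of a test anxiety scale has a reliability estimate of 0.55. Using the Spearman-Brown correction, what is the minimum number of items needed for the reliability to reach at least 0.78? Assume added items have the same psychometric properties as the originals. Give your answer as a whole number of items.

247

n = 0.78 × (1 − 0.55) / [ 0.55 × (1 − 0.78) ]
  = 0.3510 / 0.1210 = 2.9008
2.9008 × 85 = 246.57 → 247 items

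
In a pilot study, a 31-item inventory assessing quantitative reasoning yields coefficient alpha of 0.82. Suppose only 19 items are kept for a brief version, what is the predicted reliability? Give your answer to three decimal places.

0.736

The new length is 19/31 = 0.6129 times the old.
By Spearman-Brown, r_new = n r / (1 + (n − 1) r).
r_new = (0.6129 × 0.82) / (1 + (0.6129 − 1) × 0.82)
     = 0.5026 / 0.6826 = 0.7363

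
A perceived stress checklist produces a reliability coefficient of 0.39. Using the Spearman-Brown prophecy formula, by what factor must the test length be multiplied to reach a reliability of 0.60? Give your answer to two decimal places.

2.35

n = 0.60 × (1 − 0.39) / [ 0.39 × (1 − 0.60) ]
n = 0.3660 / 0.1560 ≈ 2.3462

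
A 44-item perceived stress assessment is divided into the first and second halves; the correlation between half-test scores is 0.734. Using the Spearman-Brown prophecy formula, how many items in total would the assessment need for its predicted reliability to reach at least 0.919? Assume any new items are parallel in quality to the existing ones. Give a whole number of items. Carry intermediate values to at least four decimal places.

Corrected full-test reliability: r_full = 2 × 0.734 / (1 + 0.734) ≈ 0.8466
n = r_tgt(1 − r_full) / [r_full(1 − r_tgt)] = 0.919 × 0.1534 / (0.8466 × 0.081) ≈ 2.0558
Items = 2.0558 × 44 ≈ 90.46 → 91

91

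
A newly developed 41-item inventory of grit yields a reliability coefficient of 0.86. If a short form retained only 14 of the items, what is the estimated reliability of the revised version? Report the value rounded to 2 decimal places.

n = 14/41 = 0.3415
r_new = (0.3415 × 0.86) / (1 + (0.3415 − 1) × 0.86)
r_new = 0.2937 / 0.4337 ≈ 0.6772

0.68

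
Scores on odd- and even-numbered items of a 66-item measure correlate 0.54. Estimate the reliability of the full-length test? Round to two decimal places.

0.70

The full test is twice the length of either half (n = 2).
r_full = 2(0.54) / (1 + 0.54)
       = 1.0800 / 1.5400 = 0.7013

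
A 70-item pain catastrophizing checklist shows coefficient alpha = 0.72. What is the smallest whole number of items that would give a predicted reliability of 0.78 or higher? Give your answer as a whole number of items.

Spearman-Brown solved for the length factor n:
n = r_target (1 − r_old) / [ r_old (1 − r_target) ]
n = 0.78(1 − 0.72) / [0.72(1 − 0.78)]
  = 0.2184 / 0.1584 = 1.3788
Items needed = n × 70 = 1.3788 × 70 ≈ 96.52 → round up to 97

97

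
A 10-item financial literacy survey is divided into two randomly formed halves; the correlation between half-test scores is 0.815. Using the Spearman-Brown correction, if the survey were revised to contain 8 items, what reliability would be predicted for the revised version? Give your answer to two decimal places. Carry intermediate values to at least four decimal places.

0.88

First correct the split-half correlation to full-test reliability: r_full = 2 × 0.815 / (1 + 0.815) ≈ 0.8981
Then adjust to 8 items: n = 8/10 = 0.8000
r_new = n·r_full / (1 + (n − 1)·r_full) = 0.7185 / 0.8204 ≈ 0.8758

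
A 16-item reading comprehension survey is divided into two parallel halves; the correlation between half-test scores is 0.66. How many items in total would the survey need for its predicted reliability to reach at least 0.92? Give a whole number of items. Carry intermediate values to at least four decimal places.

48

r_full = 2(0.66)/(1 + 0.66) = 0.7952
Solve Spearman-Brown for n: n = 0.92(1 − 0.7952) / [0.7952(1 − 0.92)] = 2.9618
Items = 2.9618 × 16 ≈ 47.39 → 48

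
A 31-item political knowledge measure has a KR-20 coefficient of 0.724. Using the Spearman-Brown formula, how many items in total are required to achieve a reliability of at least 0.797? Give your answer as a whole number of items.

Rearranging the Spearman-Brown formula for n,
n = r_target (1 − r_old) / [ r_old (1 − r_target) ]
n = 0.797(1 − 0.724) / [0.724(1 − 0.797)]
n = 0.219972 / 0.146972 ≈ 1.4967
1.4967 × 31 = 46.40 → 47 items

47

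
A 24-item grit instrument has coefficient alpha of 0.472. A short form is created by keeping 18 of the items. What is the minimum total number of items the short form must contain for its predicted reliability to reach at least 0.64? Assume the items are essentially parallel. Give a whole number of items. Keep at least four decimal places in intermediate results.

48

First, r for the 18-item form: n = 18/24 = 0.7500, so r_18 = 0.7500·0.472/(1 + (0.7500 − 1)·0.472) = 0.4014
Length factor from the short form to reach 0.64: n' = 0.64(1 − 0.4014) / [0.4014(1 − 0.64)] ≈ 2.6512
Total items = 2.6512 × 18 = 47.72, rounded up to 48.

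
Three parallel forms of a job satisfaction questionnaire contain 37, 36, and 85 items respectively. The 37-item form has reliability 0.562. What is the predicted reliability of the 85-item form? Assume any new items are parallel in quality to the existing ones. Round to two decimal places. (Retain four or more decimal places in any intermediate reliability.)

0.75

Only the ratio of lengths matters: n = 85/37 = 2.2973
r_{85} = n·r / (1 + (n − 1)·r) = 1.2911 / 1.7291 ≈ 0.7467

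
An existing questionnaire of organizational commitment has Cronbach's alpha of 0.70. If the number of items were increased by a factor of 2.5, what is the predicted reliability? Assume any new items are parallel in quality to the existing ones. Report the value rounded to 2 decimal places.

r_new = 2.5·0.70 / [1 + (2.5 − 1)·0.70]
r_new = 1.7500 / 2.0500 ≈ 0.8537

0.85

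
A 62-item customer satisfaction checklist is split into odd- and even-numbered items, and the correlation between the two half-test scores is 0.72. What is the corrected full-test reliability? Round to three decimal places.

Each half is half the length of the full test, so the full test is n = 2 times a half.
r_full = 2r_hh / (1 + r_hh) = 2 × 0.72 / (1 + 0.72)
       = 1.4400 / 1.7200 = 0.8372

0.837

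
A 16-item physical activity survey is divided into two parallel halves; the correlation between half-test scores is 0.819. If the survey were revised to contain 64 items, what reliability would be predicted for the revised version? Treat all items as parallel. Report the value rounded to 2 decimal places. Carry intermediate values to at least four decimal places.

First correct the split-half correlation to full-test reliability: r_full = 2 × 0.819 / (1 + 0.819) ≈ 0.9005
Then adjust to 64 items: n = 64/16 = 4.0000
r_new = n·r_full / (1 + (n − 1)·r_full) = 3.6020 / 3.7015 ≈ 0.9731

0.97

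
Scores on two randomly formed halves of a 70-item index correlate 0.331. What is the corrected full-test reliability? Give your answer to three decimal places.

Each half is half the length of the full test, so the full test is n = 2 times a half.
r_full = 2r_hh / (1 + r_hh) = 2 × 0.331 / (1 + 0.331)
       = 0.6620 / 1.3310 = 0.4974

0.497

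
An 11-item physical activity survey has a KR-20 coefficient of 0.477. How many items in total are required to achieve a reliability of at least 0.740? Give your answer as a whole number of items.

35

n = 0.740(1 − 0.477) / [0.477(1 − 0.740)]
  = 0.387020 / 0.124020 = 3.1206
So the test needs 3.1206 × 11 ≈ 34.33 items; rounding up, 35.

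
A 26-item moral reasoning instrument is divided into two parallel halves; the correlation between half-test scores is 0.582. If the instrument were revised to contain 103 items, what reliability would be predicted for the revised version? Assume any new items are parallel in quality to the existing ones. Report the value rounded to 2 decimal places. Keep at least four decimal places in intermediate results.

Spearman-Brown correction (n = 2): r_full = 2·0.582/(1 + 0.582) = 0.7358
Then adjust to 103 items: n = 103/26 = 3.9615
r_new = n·r_full / (1 + (n − 1)·r_full) = 2.9149 / 3.1791 ≈ 0.9169

0.92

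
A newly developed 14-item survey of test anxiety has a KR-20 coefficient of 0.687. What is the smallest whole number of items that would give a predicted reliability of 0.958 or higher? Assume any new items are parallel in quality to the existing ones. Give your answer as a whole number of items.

146

Invert Spearman-Brown to solve for n:
n = r_target (1 − r_old) / [ r_old (1 − r_target) ]
n = 0.958(1 − 0.687) / [0.687(1 − 0.958)]
n = 0.299854 / 0.028854 ≈ 10.3921
Items needed = n × 14 = 10.3921 × 14 ≈ 145.49 → round up to 146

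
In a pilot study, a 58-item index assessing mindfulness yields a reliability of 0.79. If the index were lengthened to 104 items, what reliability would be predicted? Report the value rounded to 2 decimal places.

The new length is 104/58 = 1.7931 times the old.
r_new = 1.7931·0.79 / [1 + (1.7931 − 1)·0.79]
     = 1.4165 / 1.6265 = 0.8709

0.87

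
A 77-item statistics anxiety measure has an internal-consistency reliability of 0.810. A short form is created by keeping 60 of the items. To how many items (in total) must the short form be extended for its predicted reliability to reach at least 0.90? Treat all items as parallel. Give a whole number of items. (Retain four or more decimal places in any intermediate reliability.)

163

First, r for the 60-item form: n = 60/77 = 0.7792, so r_60 = 0.7792·0.810/(1 + (0.7792 − 1)·0.810) = 0.7686
Then solve for n' with r_old = 0.7686, r_target = 0.90: n' = 0.90(1 − 0.7686)/[0.7686(1 − 0.90)] = 2.7096
Items = 2.7096 × 60 ≈ 162.58 → 163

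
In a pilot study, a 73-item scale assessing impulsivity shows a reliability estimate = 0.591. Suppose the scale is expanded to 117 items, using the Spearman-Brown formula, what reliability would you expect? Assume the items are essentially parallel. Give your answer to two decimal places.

0.70

n = 117/73 = 1.6027
Apply the Spearman-Brown prophecy formula, r' = nr / [1 + (n − 1)r]:
r_new = (1.6027 × 0.591) / (1 + (1.6027 − 1) × 0.591)
r_new = 0.9472 / 1.3562 ≈ 0.6984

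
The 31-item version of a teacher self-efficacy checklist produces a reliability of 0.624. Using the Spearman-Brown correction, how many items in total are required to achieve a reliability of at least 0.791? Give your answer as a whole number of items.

71

Invert Spearman-Brown to solve for n:
n = r*(1 − r) / [ r (1 − r*) ]
n = 0.791(1 − 0.624) / [0.624(1 − 0.791)]
  = 0.297416 / 0.130416 = 2.2805
2.2805 × 31 = 70.70 → 71 items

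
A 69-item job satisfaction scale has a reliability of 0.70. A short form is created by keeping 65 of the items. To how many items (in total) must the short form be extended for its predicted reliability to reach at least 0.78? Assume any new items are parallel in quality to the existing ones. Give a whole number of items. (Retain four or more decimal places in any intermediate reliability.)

105

Short-form reliability: n = 65/69 = 0.9420; r_65 = n·r/(1+(n−1)r) ≈ 0.6873
Then solve for n' with r_old = 0.6873, r_target = 0.78: n' = 0.78(1 − 0.6873)/[0.6873(1 − 0.78)] = 1.6131
Items = 1.6131 × 65 ≈ 104.85 → 105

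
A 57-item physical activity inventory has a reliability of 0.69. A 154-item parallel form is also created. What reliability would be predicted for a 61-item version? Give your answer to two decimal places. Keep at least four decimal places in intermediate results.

0.70

The 154-item form is not needed; work directly from the 57-item form with n = 61/57 = 1.0702.
r_{61} = n·r / (1 + (n − 1)·r) = 0.7384 / 1.0484 ≈ 0.7043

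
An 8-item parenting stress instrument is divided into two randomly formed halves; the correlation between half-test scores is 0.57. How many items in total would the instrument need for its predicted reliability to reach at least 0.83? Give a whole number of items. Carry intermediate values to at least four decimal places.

15

Corrected full-test reliability: r_full = 2 × 0.57 / (1 + 0.57) ≈ 0.7261
Solve Spearman-Brown for n: n = 0.83(1 − 0.7261) / [0.7261(1 − 0.83)] = 1.8417
Items = 1.8417 × 8 ≈ 14.73 → 15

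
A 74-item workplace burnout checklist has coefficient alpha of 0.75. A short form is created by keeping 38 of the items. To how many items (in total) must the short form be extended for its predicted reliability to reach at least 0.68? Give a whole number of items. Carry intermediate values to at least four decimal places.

First, r for the 38-item form: n = 38/74 = 0.5135, so r_38 = 0.5135·0.75/(1 + (0.5135 − 1)·0.75) = 0.6064
Length factor from the short form to reach 0.68: n' = 0.68(1 − 0.6064) / [0.6064(1 − 0.68)] ≈ 1.3793
Items = 1.3793 × 38 ≈ 52.41 → 53

53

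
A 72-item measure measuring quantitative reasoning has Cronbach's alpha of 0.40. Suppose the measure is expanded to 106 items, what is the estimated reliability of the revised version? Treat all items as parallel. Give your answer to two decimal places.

0.50

Length ratio n = 106/72 = 1.4722
By Spearman-Brown, r_new = n r / (1 + (n − 1) r).
r_new = 1.4722·0.40 / [1 + (1.4722 − 1)·0.40]
r_new = 0.5889 / 1.1889 ≈ 0.4953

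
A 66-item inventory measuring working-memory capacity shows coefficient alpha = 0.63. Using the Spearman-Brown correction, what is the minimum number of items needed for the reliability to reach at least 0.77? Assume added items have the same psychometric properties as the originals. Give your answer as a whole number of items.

n = 0.77 × (1 − 0.63) / [ 0.63 × (1 − 0.77) ]
  = 0.2849 / 0.1449 = 1.9662
So the test needs 1.9662 × 66 ≈ 129.77 items; rounding up, 130.

130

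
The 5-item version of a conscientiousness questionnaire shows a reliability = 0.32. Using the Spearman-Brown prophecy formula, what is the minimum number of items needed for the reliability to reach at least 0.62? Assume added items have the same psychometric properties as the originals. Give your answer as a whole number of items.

18

Invert Spearman-Brown to solve for n:
n = r*(1 − r) / [ r (1 − r*) ]
n = [0.62 × 0.68] / [0.32 × 0.38]
n = 0.4216 / 0.1216 ≈ 3.4671
3.4671 × 5 = 17.34 → 18 items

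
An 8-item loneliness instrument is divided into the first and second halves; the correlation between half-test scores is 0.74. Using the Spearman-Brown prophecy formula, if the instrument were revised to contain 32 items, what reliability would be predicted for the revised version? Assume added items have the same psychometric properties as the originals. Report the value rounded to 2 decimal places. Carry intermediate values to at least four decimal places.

0.96

Full-test reliability from the split-half r: r_full = 2(0.74)/(1 + 0.74) = 0.8506
Length factor from 8 to 32 items: n = 32/8 = 4.0000
r_new = n·r_full / (1 + (n − 1)·r_full) = 3.4024 / 3.5518 ≈ 0.9579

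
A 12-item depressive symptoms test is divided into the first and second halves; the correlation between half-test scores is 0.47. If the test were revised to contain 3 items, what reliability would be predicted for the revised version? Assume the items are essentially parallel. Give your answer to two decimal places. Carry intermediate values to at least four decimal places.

0.31

Full-test reliability from the split-half r: r_full = 2(0.47)/(1 + 0.47) = 0.6395
Then adjust to 3 items: n = 3/12 = 0.2500
r_new = n·r_full / (1 + (n − 1)·r_full) = 0.1599 / 0.5204 ≈ 0.3073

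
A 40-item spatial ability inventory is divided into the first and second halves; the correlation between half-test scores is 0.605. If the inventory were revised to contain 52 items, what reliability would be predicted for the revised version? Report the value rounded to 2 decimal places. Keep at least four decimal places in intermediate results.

0.80

Full-test reliability from the split-half r: r_full = 2(0.605)/(1 + 0.605) = 0.7539
Then adjust to 52 items: n = 52/40 = 1.3000
r_new = n·r_full / (1 + (n − 1)·r_full) = 0.9801 / 1.2262 ≈ 0.7993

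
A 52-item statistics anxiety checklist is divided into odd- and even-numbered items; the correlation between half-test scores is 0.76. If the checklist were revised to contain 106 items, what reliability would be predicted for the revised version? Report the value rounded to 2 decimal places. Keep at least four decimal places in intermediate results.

Full-test reliability from the split-half r: r_full = 2(0.76)/(1 + 0.76) = 0.8636
Then adjust to 106 items: n = 106/52 = 2.0385
r_new = n·r_full / (1 + (n − 1)·r_full) = 1.7604 / 1.8968 ≈ 0.9281

0.93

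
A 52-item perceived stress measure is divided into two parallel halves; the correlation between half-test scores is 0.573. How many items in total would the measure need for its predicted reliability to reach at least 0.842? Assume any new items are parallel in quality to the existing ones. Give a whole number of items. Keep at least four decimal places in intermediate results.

r_full = 2(0.573)/(1 + 0.573) = 0.7285
Solve Spearman-Brown for n: n = 0.842(1 − 0.7285) / [0.7285(1 − 0.842)] = 1.9861
Required items = 1.9861 × 52 = 103.28, so 104 items.

104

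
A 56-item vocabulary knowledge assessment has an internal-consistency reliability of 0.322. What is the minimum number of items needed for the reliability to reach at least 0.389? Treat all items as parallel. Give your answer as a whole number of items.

76

Rearranging the Spearman-Brown formula for n,
n = r*(1 − r) / [ r (1 − r*) ]
n = [0.389 × 0.678] / [0.322 × 0.611]
n = 0.263742 / 0.196742 ≈ 1.3405
1.3405 × 56 = 75.07 → 76 items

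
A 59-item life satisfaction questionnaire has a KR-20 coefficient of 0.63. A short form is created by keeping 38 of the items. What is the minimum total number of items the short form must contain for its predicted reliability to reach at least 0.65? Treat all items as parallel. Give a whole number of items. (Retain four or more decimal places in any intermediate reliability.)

65

First, r for the 38-item form: n = 38/59 = 0.6441, so r_38 = 0.6441·0.63/(1 + (0.6441 − 1)·0.63) = 0.5231
Length factor from the short form to reach 0.65: n' = 0.65(1 − 0.5231) / [0.5231(1 − 0.65)] ≈ 1.6931
Total items = 1.6931 × 38 = 64.34, rounded up to 65.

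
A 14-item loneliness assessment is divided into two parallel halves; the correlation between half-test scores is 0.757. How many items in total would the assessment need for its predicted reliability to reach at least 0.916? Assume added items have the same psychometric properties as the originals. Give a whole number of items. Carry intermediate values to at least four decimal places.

25

r_full = 2(0.757)/(1 + 0.757) = 0.8617
n = r_tgt(1 − r_full) / [r_full(1 − r_tgt)] = 0.916 × 0.1383 / (0.8617 × 0.084) ≈ 1.7502
Required items = 1.7502 × 14 = 24.50, so 25 items.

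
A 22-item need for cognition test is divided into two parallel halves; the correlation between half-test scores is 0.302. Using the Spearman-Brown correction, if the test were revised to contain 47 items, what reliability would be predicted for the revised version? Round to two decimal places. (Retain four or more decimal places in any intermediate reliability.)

Full-test reliability from the split-half r: r_full = 2(0.302)/(1 + 0.302) = 0.4639
Length factor from 22 to 47 items: n = 47/22 = 2.1364
r_new = n·r_full / (1 + (n − 1)·r_full) = 0.9911 / 1.5272 ≈ 0.6490

0.65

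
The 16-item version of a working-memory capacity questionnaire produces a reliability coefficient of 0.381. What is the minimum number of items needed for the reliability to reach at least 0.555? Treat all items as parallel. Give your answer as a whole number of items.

Rearranging the Spearman-Brown formula for n,
n = r_target (1 − r_old) / [ r_old (1 − r_target) ]
n = [0.555 × 0.619] / [0.381 × 0.445]
  = 0.343545 / 0.169545 = 2.0263
2.0263 × 16 = 32.42 → 33 items

33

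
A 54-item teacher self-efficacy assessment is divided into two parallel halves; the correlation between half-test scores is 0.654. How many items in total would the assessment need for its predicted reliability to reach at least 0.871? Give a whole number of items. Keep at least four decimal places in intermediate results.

Corrected full-test reliability: r_full = 2 × 0.654 / (1 + 0.654) ≈ 0.7908
Solve Spearman-Brown for n: n = 0.871(1 − 0.7908) / [0.7908(1 − 0.871)] = 1.7862
Items = 1.7862 × 54 ≈ 96.45 → 97

97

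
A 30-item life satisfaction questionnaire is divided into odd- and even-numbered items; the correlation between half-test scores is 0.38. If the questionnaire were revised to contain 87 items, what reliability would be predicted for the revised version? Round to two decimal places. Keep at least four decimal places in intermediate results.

First correct the split-half correlation to full-test reliability: r_full = 2 × 0.38 / (1 + 0.38) ≈ 0.5507
Then adjust to 87 items: n = 87/30 = 2.9000
r_new = n·r_full / (1 + (n − 1)·r_full) = 1.5970 / 2.0463 ≈ 0.7804

0.78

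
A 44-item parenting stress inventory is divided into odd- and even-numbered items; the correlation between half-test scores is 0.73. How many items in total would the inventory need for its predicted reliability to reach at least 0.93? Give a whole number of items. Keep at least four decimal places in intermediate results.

109

r_full = 2(0.73)/(1 + 0.73) = 0.8439
Solve Spearman-Brown for n: n = 0.93(1 − 0.8439) / [0.8439(1 − 0.93)] = 2.4575
Required items = 2.4575 × 44 = 108.13, so 109 items.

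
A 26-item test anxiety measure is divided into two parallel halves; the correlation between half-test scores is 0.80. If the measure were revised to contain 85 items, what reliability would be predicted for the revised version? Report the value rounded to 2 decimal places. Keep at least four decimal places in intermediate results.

0.96

Spearman-Brown correction (n = 2): r_full = 2·0.80/(1 + 0.80) = 0.8889
Length factor from 26 to 85 items: n = 85/26 = 3.2692
r_new = n·r_full / (1 + (n − 1)·r_full) = 2.9060 / 3.0171 ≈ 0.9632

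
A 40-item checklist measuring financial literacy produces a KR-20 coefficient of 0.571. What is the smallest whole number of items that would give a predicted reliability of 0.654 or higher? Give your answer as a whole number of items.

n = 0.654(1 − 0.571) / [0.571(1 − 0.654)]
n = 0.280566 / 0.197566 ≈ 1.4201
1.4201 × 40 = 56.80 → 57 items

57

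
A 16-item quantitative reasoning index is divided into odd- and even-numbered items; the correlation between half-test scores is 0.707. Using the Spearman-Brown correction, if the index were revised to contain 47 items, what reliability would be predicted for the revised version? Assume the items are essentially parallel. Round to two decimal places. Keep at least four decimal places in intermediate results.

0.93

First correct the split-half correlation to full-test reliability: r_full = 2 × 0.707 / (1 + 0.707) ≈ 0.8284
Then adjust to 47 items: n = 47/16 = 2.9375
r_new = n·r_full / (1 + (n − 1)·r_full) = 2.4334 / 2.6050 ≈ 0.9341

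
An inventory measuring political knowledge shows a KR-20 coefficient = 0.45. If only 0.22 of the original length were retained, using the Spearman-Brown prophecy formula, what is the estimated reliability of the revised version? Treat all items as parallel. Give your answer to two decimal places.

0.15

r_new = (0.22 × 0.45) / (1 + (0.22 − 1) × 0.45)
     = 0.0990 / 0.6490 = 0.1525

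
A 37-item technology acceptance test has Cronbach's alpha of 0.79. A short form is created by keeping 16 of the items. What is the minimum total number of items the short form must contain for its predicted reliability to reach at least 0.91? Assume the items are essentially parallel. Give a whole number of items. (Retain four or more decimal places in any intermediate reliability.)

100

First, r for the 16-item form: n = 16/37 = 0.4324, so r_16 = 0.4324·0.79/(1 + (0.4324 − 1)·0.79) = 0.6193
Length factor from the short form to reach 0.91: n' = 0.91(1 − 0.6193) / [0.6193(1 − 0.91)] ≈ 6.2156
Items = 6.2156 × 16 ≈ 99.45 → 100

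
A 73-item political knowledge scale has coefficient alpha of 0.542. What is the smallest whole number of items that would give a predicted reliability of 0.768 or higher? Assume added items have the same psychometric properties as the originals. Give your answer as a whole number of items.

Invert Spearman-Brown to solve for n:
n = r_target (1 − r_old) / [ r_old (1 − r_target) ]
n = 0.768 × (1 − 0.542) / [ 0.542 × (1 − 0.768) ]
  = 0.351744 / 0.125744 = 2.7973
So the test needs 2.7973 × 73 ≈ 204.20 items; rounding up, 205.

205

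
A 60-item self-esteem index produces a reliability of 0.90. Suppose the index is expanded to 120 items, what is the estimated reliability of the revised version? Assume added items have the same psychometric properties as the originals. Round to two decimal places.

Length ratio n = 120/60 = 2
r_new = 2·0.90 / [1 + (2 − 1)·0.90]
     = 1.8000 / 1.9000 = 0.9474

0.95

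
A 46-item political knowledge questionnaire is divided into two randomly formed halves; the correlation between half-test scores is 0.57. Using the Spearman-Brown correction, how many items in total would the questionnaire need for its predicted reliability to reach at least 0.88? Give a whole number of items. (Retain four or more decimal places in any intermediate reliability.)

r_full = 2(0.57)/(1 + 0.57) = 0.7261
n = r_tgt(1 − r_full) / [r_full(1 − r_tgt)] = 0.88 × 0.2739 / (0.7261 × 0.12) ≈ 2.7663
Items = 2.7663 × 46 ≈ 127.25 → 128

128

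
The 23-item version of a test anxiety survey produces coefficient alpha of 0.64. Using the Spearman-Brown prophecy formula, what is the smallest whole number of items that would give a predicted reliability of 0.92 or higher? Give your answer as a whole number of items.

149

Rearranging the Spearman-Brown formula for n,
n = r*(1 − r) / [ r (1 − r*) ]
n = [0.92 × 0.36] / [0.64 × 0.08]
  = 0.3312 / 0.0512 = 6.4688
So the test needs 6.4688 × 23 ≈ 148.78 items; rounding up, 149.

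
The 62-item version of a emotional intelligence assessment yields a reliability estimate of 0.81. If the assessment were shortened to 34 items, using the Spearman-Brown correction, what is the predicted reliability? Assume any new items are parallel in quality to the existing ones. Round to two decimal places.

Length ratio n = 34/62 = 0.5484
r_new = 0.5484·0.81 / [1 + (0.5484 − 1)·0.81]
r_new = 0.4442 / 0.6342 ≈ 0.7004

0.70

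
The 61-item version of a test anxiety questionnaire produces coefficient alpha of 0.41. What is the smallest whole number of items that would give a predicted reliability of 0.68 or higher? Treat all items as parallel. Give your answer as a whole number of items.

187

Rearranging the Spearman-Brown formula for n,
n = r*(1 − r) / [ r (1 − r*) ]
n = [0.68 × 0.59] / [0.41 × 0.32]
  = 0.4012 / 0.1312 = 3.0579
3.0579 × 61 = 186.53 → 187 items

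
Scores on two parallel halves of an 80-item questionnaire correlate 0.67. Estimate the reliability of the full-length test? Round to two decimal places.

Apply the Spearman-Brown correction with n = 2:
r_full = 2r_hh / (1 + r_hh) = 2 × 0.67 / (1 + 0.67)
       = 1.3400 / 1.6700 = 0.8024

0.80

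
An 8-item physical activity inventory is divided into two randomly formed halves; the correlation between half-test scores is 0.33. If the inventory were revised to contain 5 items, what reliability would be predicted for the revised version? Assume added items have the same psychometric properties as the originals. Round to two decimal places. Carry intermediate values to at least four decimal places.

0.38

First correct the split-half correlation to full-test reliability: r_full = 2 × 0.33 / (1 + 0.33) ≈ 0.4962
Length factor from 8 to 5 items: n = 5/8 = 0.6250
r_new = n·r_full / (1 + (n − 1)·r_full) = 0.3101 / 0.8139 ≈ 0.3810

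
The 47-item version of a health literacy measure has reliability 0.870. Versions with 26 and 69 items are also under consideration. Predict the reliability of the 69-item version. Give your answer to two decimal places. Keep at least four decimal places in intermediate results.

0.91

Only the ratio of lengths matters: n = 69/47 = 1.4681
r_{69} = n·r / (1 + (n − 1)·r) = 1.2772 / 1.4072 ≈ 0.9076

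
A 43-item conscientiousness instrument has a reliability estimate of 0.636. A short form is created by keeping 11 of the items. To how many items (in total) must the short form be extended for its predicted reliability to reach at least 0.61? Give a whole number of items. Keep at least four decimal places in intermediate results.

First, r for the 11-item form: n = 11/43 = 0.2558, so r_11 = 0.2558·0.636/(1 + (0.2558 − 1)·0.636) = 0.3089
Then solve for n' with r_old = 0.3089, r_target = 0.61: n' = 0.61(1 − 0.3089)/[0.3089(1 − 0.61)] = 3.4994
Items = 3.4994 × 11 ≈ 38.49 → 39

39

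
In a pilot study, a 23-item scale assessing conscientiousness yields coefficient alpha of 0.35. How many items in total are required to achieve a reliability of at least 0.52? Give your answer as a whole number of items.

47

Rearranging the Spearman-Brown formula for n,
n = r*(1 − r) / [ r (1 − r*) ]
n = 0.52(1 − 0.35) / [0.35(1 − 0.52)]
  = 0.3380 / 0.1680 = 2.0119
Items needed = n × 23 = 2.0119 × 23 ≈ 46.27 → round up to 47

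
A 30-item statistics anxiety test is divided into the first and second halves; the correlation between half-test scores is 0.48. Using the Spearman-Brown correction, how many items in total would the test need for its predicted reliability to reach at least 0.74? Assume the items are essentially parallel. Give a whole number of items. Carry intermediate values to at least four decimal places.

47

Corrected full-test reliability: r_full = 2 × 0.48 / (1 + 0.48) ≈ 0.6486
Solve Spearman-Brown for n: n = 0.74(1 − 0.6486) / [0.6486(1 − 0.74)] = 1.5420
Required items = 1.5420 × 30 = 46.26, so 47 items.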